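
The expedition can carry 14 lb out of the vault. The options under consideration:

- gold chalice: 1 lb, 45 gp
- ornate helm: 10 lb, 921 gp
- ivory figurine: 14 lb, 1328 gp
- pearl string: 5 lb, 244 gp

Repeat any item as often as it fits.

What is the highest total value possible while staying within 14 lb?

1328

Ranking by ratio (value/lb): ivory figurine 94.86, ornate helm 92.10, pearl string 48.80.
Ivory figurine uses 14 of the 14 lb and totals 1328.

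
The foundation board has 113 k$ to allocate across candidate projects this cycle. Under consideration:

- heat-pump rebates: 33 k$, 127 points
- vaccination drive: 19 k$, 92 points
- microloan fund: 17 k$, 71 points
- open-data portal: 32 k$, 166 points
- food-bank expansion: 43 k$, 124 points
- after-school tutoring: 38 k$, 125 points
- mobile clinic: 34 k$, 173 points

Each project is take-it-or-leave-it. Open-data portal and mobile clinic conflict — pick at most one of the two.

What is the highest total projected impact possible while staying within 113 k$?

463

Taking heat-pump rebates + vaccination drive + microloan fund + mobile clinic: 103 k$ used, 463 in projected impact.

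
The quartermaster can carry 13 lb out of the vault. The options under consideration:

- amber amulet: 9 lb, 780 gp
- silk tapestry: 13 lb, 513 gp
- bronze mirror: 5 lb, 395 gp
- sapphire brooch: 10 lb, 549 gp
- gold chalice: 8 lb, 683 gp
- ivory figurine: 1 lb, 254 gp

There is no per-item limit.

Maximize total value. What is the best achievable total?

By value per lb: ivory figurine 254.00, amber amulet 86.67, gold chalice 85.38, bronze mirror 79.00 lead.
Taking 13×ivory figurine: 13 lb used, 3302 in value.
No other feasible combination exceeds 3302.

3302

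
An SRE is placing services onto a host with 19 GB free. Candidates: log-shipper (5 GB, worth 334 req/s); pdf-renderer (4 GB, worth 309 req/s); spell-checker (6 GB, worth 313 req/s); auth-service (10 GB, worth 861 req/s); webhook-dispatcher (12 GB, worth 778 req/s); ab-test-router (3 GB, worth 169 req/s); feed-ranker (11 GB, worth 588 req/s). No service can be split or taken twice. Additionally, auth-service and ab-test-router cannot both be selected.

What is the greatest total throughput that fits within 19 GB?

1504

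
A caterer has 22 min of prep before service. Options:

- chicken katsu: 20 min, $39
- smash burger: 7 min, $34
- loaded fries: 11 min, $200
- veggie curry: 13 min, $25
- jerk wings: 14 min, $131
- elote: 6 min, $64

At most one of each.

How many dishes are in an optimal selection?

Best achievable profit is 264.
loaded fries + elote hits 264 at 17 min.
Any selection reaching 264 contains exactly 2 dishes.

2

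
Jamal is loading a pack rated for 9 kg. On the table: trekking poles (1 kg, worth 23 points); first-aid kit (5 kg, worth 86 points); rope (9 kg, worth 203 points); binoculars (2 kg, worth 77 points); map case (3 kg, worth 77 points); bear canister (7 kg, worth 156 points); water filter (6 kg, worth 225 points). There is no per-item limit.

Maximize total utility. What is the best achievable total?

Taking trekking poles + 4×binoculars: 9 kg used, 331 in utility.
Nothing else within 9 kg beats 331.

331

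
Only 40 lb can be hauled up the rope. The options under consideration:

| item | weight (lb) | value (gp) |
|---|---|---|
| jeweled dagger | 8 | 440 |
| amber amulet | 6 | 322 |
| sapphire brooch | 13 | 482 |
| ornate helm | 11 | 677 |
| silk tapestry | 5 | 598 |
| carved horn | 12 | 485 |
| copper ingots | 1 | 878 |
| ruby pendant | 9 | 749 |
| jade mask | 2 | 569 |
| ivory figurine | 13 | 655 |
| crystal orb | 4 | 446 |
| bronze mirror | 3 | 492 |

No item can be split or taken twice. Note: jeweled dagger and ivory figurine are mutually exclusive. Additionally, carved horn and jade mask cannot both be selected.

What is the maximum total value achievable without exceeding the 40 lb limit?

4494

By value per lb: copper ingots 878.00, jade mask 284.50, bronze mirror 164.00, silk tapestry 119.60 lead.
The ratio heuristic lands on ornate helm + silk tapestry + copper ingots + ruby pendant + jade mask + crystal orb + bronze mirror (4409) but leaves 5 lb idle.
Replace ornate helm with jeweled dagger + amber amulet: the trade gains 85 net, giving 4494 at 38 lb.
The closest alternative, jeweled dagger + amber amulet + ornate helm + silk tapestry + copper ingots + jade mask + crystal orb + bronze mirror, reaches only 4422.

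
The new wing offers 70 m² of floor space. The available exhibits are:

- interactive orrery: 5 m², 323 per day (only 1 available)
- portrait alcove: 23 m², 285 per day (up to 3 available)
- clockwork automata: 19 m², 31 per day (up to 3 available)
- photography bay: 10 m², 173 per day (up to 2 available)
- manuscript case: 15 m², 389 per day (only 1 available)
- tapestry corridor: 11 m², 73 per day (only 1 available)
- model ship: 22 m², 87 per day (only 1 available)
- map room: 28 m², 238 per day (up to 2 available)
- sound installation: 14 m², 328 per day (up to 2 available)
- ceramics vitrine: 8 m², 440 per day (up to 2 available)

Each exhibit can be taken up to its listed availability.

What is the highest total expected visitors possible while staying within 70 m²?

2266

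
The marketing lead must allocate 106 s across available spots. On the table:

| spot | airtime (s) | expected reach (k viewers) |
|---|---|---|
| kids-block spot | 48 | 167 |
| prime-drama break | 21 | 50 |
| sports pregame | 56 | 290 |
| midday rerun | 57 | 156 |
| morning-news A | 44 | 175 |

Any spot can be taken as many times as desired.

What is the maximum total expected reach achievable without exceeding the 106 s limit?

Best packing: sports pregame + morning-news A — 100 s, 465 total.
Every other selection either busts 106 s or fails to beat 465.

465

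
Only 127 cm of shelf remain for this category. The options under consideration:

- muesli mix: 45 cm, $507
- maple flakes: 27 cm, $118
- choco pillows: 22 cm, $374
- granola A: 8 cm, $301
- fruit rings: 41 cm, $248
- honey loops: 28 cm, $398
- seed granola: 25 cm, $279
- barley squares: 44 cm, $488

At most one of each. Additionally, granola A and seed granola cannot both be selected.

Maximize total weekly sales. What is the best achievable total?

1694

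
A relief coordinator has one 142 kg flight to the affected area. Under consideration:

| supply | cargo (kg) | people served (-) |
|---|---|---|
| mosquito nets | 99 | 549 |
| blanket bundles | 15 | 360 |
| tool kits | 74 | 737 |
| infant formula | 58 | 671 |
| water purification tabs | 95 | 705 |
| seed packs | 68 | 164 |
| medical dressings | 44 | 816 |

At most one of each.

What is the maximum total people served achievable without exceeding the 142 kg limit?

Taking the top-ratio supplies first gives blanket bundles + infant formula + medical dressings for 1847 (117 kg).
Replace infant formula with tool kits: the trade gains 66 net, giving 1913 at 133 kg.

1913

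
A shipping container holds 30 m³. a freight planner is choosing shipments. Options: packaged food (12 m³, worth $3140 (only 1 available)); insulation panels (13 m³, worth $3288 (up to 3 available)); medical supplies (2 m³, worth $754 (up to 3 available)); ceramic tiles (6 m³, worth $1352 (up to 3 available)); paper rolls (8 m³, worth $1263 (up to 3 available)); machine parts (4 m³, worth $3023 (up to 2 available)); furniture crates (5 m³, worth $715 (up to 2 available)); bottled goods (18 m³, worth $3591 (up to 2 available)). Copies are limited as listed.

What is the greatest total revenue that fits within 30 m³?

Greedy by ratio would take packaged food + 3×medical supplies + 2×machine parts: 26 m³ used, total 11448.
Dropping medical supplies frees 2 m³; slotting in ceramic tiles (6 m³) lifts the total to 12046 at 30 m³.

12046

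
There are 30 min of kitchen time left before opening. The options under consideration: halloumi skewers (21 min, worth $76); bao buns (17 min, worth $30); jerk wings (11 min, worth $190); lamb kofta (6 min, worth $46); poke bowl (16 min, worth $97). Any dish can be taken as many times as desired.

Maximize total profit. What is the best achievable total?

Density check — jerk wings 17.27, lamb kofta 7.67, poke bowl 6.06, halloumi skewers 3.62 are the best per min.
Taking 2×jerk wings + lamb kofta: 28 min used, 426 in profit.
The spare 2 min is too small for any remaining dish, and no exchange beats 426.

426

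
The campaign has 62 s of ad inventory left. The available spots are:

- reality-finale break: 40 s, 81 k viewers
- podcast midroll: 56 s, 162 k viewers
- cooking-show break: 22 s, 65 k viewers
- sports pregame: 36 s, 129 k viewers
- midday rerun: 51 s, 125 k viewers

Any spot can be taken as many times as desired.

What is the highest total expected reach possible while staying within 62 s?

Best packing: cooking-show break + sports pregame — 58 s, 194 total.
The spare 4 s is too small for any remaining spot, and no exchange beats 194.

194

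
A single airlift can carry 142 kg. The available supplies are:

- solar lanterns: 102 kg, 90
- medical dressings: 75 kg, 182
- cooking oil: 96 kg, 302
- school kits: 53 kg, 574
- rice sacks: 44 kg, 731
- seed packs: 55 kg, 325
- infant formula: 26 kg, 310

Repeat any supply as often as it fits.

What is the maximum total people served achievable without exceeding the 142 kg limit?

2193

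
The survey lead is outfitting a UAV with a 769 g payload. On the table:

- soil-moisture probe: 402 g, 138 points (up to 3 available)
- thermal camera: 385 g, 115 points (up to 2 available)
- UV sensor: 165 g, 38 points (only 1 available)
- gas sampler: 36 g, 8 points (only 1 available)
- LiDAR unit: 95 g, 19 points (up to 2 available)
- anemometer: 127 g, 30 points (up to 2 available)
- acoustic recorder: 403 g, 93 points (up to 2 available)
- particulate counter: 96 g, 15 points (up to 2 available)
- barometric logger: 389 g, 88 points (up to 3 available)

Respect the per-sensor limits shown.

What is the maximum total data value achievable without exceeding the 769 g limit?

217

Taking the top-ratio sensors first gives soil-moisture probe + gas sampler + 2×anemometer for 206 (692 g).
Dropping gas sampler frees 36 g; slotting in LiDAR unit (95 g) lifts the total to 217 at 751 g.
No other feasible combination exceeds 217.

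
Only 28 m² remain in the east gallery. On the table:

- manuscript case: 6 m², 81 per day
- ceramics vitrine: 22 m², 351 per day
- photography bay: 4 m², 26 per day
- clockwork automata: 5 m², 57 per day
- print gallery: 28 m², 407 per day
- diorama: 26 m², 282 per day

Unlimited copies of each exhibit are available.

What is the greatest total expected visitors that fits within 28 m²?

432

By expected visitors per m²: ceramics vitrine 15.95, print gallery 14.54, manuscript case 13.50 lead.
Best packing: manuscript case + ceramics vitrine — 28 m², 432 total.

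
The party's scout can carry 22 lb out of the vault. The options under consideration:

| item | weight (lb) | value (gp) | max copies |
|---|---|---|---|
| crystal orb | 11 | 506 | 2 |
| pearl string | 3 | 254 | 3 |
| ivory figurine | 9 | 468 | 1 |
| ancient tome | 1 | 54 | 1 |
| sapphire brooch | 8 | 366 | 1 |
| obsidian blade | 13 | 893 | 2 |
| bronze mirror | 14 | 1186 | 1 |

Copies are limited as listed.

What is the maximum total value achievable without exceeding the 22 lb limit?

1748

By value per lb: bronze mirror 84.71, pearl string 84.67, obsidian blade 68.69 lead.
The ratio ordering already packs tightly: 2×pearl string + ancient tome + bronze mirror, 21 lb, 1748.
Every other selection either busts 22 lb or exceeds an availability limit or fails to beat 1748.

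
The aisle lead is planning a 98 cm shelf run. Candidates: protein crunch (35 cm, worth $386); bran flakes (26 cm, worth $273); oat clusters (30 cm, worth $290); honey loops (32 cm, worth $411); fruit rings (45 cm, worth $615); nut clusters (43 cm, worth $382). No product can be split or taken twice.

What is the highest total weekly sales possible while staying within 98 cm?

1087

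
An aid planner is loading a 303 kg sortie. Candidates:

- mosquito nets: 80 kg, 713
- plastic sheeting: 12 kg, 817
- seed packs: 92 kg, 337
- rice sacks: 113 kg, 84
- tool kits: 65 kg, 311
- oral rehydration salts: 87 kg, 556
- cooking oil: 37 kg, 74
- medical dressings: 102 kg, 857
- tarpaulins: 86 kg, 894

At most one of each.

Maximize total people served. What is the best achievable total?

3281

Best packing: mosquito nets + plastic sheeting + medical dressings + tarpaulins — 280 kg, 3281 total.
The closest alternative, plastic sheeting + oral rehydration salts + medical dressings + tarpaulins, reaches only 3124.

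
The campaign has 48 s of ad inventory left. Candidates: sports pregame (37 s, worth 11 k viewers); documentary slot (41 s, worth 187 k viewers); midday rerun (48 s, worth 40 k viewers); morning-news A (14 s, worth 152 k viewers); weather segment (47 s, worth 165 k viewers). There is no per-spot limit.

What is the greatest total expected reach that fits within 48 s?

Best packing: 3×morning-news A — 42 s, 456 total.

456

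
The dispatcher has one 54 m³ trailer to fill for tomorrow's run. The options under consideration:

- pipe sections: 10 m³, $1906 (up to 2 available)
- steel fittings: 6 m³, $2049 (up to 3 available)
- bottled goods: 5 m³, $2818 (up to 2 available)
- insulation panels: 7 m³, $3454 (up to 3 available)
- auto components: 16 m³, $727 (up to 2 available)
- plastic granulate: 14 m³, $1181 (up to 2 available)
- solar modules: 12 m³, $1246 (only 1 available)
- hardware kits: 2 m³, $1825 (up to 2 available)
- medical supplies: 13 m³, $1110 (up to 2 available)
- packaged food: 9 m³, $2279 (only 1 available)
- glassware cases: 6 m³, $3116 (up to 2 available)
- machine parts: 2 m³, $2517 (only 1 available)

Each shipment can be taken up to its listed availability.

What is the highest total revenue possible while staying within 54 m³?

Ranking by ratio (revenue/m³): machine parts 1258.50, hardware kits 912.50, bottled goods 563.60, glassware cases 519.33.
Taking the top-ratio shipments first gives 2×bottled goods + 3×insulation panels + 2×hardware kits + 2×glassware cases + machine parts for 28397 (49 m³).
The 7 m³ tied up in insulation panels is better spent on 2×steel fittings — total rises to 29041 (54 m³).
Every other selection either busts 54 m³ or exceeds an availability limit or fails to beat 29041.

29041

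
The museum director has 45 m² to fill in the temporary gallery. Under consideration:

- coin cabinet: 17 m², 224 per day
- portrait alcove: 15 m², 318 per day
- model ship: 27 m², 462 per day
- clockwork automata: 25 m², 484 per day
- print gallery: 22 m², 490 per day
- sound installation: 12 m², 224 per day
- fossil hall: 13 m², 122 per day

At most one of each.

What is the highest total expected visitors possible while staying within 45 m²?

The ratio ordering already packs tightly: portrait alcove + print gallery, 37 m², 808.

808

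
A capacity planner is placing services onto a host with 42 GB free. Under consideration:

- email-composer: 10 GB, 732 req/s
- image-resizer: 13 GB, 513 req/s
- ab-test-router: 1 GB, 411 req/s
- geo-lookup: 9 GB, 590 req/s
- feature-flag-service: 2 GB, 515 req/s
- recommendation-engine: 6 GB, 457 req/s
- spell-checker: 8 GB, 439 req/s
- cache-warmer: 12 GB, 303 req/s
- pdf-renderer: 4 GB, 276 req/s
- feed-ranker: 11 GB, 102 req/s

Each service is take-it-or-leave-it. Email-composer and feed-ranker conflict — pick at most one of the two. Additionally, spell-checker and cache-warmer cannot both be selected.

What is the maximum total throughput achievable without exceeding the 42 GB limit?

3420

The ratio ordering already packs tightly: email-composer + ab-test-router + geo-lookup + feature-flag-service + recommendation-engine + spell-checker + pdf-renderer, 40 GB, 3420.
Runner-up email-composer + image-resizer + ab-test-router + geo-lookup + feature-flag-service + recommendation-engine tops out at 3218.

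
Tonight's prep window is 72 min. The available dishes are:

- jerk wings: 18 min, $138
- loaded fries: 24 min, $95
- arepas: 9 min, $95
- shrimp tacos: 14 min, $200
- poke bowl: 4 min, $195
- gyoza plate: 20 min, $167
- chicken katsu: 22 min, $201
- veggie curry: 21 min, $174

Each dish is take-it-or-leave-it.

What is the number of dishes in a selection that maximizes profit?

5

The maximum profit within 72 min is 865.
arepas + shrimp tacos + poke bowl + chicken katsu + veggie curry hits 865 at 70 min.
Any selection reaching 865 contains exactly 5 dishes.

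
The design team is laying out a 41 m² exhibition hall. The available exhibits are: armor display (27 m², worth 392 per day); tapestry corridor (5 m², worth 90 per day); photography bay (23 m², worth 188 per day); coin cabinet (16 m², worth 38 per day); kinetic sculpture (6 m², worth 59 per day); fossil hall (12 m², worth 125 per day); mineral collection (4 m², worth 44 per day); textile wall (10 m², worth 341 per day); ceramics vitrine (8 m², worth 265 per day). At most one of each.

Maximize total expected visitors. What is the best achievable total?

Greedy by ratio would take tapestry corridor + fossil hall + mineral collection + textile wall + ceramics vitrine: 39 m² used, total 865.
The 4 m² tied up in mineral collection is better spent on kinetic sculpture — total rises to 880 (41 m²).
The closest alternative, tapestry corridor + fossil hall + mineral collection + textile wall + ceramics vitrine, reaches only 865.

880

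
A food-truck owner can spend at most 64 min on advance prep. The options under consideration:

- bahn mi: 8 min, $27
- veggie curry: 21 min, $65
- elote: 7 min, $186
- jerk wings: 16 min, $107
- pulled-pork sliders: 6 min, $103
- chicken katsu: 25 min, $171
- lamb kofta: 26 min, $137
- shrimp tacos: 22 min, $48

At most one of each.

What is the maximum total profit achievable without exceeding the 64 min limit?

597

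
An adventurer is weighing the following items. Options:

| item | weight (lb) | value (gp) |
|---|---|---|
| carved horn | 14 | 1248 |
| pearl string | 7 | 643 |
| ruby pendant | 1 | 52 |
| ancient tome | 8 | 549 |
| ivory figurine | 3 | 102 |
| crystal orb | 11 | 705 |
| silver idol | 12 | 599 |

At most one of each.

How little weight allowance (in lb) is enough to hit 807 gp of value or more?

Need the lightest bundle worth ≥ 807.
carved horn reaches 1248 using 14 lb.
Below 14 lb the best achievable stays under 807.

14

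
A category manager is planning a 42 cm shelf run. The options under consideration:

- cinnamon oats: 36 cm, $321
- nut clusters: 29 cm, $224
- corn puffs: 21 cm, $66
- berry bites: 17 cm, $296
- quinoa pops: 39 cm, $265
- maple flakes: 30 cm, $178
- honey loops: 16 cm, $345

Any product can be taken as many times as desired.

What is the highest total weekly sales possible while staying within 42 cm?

690

By weekly sales per cm: honey loops 21.56, berry bites 17.41, cinnamon oats 8.92 lead.
2×honey loops uses 32 of the 42 cm and totals 690.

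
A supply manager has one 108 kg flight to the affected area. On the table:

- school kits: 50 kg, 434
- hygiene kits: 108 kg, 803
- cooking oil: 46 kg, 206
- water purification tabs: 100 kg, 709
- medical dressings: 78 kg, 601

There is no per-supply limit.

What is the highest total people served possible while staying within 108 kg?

868

2×school kits uses 100 of the 108 kg and totals 868.
Nothing else within 108 kg beats 868.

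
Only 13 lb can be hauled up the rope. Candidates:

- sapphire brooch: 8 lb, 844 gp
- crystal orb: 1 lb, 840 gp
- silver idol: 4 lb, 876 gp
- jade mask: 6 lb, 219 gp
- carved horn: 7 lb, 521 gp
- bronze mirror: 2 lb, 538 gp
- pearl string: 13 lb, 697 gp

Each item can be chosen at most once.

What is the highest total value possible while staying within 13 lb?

2560

Taking the top-ratio items first gives crystal orb + silver idol + jade mask + bronze mirror for 2473 (13 lb).
Dropping jade mask and bronze mirror frees 8 lb; slotting in sapphire brooch (8 lb) lifts the total to 2560 at 13 lb.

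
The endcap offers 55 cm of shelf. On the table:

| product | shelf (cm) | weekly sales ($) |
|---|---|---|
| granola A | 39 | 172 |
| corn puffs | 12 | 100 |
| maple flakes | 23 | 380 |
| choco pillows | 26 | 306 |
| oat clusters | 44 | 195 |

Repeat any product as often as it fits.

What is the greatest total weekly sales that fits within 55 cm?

Best packing: 2×maple flakes — 46 cm, 760 total.
Nothing else within 55 cm beats 760.

760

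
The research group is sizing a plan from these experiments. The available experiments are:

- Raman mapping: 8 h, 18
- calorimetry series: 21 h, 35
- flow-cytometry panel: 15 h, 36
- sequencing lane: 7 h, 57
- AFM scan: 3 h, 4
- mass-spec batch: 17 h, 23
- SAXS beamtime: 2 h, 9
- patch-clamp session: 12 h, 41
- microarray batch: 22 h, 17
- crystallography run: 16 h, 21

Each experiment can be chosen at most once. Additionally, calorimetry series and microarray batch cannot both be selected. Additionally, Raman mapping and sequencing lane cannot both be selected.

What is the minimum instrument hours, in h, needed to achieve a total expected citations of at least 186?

69

Minimise h subject to total expected citations ≥ 186.
flow-cytometry panel + sequencing lane + mass-spec batch + SAXS beamtime + patch-clamp session + crystallography run: 187 expected citations at 69 h.
Any bundle with less than 69 h falls short of 186.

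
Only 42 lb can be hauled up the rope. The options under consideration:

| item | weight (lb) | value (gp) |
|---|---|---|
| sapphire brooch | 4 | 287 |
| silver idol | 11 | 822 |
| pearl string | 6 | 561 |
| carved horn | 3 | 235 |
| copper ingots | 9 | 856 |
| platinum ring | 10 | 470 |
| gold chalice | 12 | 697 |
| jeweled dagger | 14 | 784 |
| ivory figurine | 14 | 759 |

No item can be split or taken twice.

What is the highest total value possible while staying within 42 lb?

3223

Density check — copper ingots 95.11, pearl string 93.50, carved horn 78.33, silver idol 74.73 are the best per lb.
Greedy by ratio would take sapphire brooch + silver idol + pearl string + carved horn + copper ingots: 33 lb used, total 2761.
Dropping carved horn frees 3 lb; slotting in gold chalice (12 lb) lifts the total to 3223 at 42 lb.
An exhaustive check of the 512 subsets confirms 3223.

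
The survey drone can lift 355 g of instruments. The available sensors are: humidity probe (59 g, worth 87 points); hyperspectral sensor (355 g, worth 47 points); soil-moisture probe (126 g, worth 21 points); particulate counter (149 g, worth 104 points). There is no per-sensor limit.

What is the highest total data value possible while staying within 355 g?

522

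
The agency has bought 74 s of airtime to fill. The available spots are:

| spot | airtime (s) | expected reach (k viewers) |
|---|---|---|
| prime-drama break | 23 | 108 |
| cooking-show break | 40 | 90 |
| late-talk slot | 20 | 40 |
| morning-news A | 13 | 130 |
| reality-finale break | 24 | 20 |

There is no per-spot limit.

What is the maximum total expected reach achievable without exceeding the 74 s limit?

650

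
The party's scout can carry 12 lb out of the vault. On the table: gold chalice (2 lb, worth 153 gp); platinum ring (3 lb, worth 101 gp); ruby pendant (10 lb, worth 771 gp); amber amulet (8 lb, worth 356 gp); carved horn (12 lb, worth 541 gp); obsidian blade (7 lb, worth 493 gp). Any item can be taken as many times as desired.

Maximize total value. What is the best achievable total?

924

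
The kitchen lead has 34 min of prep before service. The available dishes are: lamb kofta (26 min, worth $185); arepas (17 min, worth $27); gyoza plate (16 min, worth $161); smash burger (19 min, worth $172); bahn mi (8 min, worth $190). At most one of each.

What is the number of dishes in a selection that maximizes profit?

The maximum profit within 34 min is 375.
One optimal bundle: lamb kofta + bahn mi (34 min).
All optima have 2 dishes.

2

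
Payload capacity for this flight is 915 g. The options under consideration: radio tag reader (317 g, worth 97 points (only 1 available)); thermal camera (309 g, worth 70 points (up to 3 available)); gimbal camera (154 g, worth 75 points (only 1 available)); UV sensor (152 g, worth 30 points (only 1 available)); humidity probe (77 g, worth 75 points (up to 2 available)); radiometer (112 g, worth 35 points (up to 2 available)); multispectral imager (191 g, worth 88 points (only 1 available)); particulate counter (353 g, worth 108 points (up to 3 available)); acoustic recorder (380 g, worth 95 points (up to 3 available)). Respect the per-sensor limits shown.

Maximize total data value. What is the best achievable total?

By data value per g: humidity probe 0.97, gimbal camera 0.49, multispectral imager 0.46, radiometer 0.31 lead.
Filling by ratio: gimbal camera + UV sensor + 2×humidity probe + 2×radiometer + multispectral imager for 413, with 40 g left unused.
Dropping UV sensor and 2×radiometer frees 376 g; slotting in particulate counter (353 g) lifts the total to 421 at 852 g.
The spare 63 g is too small for any remaining sensor, and no exchange beats 421.

421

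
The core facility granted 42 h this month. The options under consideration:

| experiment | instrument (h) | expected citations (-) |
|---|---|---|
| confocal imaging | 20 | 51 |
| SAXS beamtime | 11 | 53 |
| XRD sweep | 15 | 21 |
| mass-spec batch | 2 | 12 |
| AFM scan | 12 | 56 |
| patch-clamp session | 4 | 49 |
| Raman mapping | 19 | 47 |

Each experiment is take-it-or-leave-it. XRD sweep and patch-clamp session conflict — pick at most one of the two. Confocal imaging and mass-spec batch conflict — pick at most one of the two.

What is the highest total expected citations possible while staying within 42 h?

170

Best packing: SAXS beamtime + mass-spec batch + AFM scan + patch-clamp session — 29 h, 170 total.
The closest alternative, mass-spec batch + AFM scan + patch-clamp session + Raman mapping, reaches only 164.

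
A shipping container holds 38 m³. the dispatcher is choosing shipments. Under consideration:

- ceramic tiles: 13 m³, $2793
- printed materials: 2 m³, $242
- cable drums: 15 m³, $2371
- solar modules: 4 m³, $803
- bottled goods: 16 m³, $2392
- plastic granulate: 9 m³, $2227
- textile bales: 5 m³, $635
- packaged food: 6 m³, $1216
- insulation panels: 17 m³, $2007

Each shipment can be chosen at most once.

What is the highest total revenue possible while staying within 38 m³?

By revenue per m³: plastic granulate 247.44, ceramic tiles 214.85, packaged food 202.67, solar modules 200.75 lead.
Ceramic tiles + solar modules + plastic granulate + textile bales + packaged food uses 37 of the 38 m³ and totals 7674.
The spare 1 m³ is too small for any remaining shipment, and no exchange beats 7674.

7674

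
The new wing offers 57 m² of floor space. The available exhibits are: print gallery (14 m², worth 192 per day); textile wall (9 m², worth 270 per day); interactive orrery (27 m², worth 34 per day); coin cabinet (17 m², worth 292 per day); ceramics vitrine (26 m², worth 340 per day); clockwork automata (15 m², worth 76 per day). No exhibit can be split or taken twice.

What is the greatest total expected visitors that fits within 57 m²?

902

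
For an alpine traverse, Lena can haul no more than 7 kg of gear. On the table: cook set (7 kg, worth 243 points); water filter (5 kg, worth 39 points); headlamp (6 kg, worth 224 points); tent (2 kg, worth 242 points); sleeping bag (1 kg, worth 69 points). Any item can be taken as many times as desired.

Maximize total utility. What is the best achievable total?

Taking 3×tent + sleeping bag: 7 kg used, 795 in utility.
That's the maximum — no swap from here does better than 795.

795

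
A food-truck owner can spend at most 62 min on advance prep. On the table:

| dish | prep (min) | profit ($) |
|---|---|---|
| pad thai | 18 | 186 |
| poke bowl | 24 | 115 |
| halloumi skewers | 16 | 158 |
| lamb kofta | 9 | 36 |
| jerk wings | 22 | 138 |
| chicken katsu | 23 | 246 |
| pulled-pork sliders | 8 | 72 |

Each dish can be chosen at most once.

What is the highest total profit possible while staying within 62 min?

Taking pad thai + halloumi skewers + chicken katsu: 57 min used, 590 in profit.

590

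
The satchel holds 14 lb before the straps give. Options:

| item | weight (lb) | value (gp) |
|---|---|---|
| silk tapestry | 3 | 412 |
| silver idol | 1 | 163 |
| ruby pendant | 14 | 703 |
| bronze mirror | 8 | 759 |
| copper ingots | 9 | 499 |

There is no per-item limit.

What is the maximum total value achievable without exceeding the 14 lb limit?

Density check — silver idol 163.00, silk tapestry 137.33, bronze mirror 94.88, copper ingots 55.44 are the best per lb.
Best packing: 14×silver idol — 14 lb, 2282 total.
That's the maximum — no swap from here does better than 2282.

2282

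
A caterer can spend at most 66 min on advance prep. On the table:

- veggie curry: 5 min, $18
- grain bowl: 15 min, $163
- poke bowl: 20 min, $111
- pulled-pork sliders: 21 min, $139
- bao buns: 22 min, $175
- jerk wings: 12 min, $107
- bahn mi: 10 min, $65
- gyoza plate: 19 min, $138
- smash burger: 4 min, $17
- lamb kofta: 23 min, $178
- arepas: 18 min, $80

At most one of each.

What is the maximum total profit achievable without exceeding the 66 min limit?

541

By profit per min: grain bowl 10.87, jerk wings 8.92, bao buns 7.95 lead.
Taking the top-ratio dishes first gives grain bowl + bao buns + jerk wings + bahn mi + smash burger for 527 (63 min).
Replace jerk wings and smash burger with gyoza plate: the trade gains 14 net, giving 541 at 66 min.
Nothing else within 66 min beats 541.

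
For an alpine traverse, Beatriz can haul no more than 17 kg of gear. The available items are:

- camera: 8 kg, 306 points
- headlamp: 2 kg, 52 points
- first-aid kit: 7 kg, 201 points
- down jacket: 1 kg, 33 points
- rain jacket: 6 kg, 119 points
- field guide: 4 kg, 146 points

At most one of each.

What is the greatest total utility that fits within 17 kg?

By utility per kg: camera 38.25, field guide 36.50, down jacket 33.00 lead.
A density-first pass picks camera + headlamp + down jacket + field guide — 537 at 15 kg.
Dropping down jacket and field guide frees 5 kg; slotting in first-aid kit (7 kg) lifts the total to 559 at 17 kg.
The closest alternative, camera + first-aid kit + down jacket, reaches only 540.

559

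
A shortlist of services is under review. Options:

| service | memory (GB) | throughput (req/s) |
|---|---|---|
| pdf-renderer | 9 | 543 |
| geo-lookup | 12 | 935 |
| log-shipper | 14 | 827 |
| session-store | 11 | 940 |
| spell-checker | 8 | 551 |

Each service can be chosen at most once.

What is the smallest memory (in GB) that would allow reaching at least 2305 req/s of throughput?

31

Look for the lowest-memory combination reaching 2305.
geo-lookup + session-store + spell-checker: 2426 throughput at 31 GB.
Below 31 GB the best achievable stays under 2305.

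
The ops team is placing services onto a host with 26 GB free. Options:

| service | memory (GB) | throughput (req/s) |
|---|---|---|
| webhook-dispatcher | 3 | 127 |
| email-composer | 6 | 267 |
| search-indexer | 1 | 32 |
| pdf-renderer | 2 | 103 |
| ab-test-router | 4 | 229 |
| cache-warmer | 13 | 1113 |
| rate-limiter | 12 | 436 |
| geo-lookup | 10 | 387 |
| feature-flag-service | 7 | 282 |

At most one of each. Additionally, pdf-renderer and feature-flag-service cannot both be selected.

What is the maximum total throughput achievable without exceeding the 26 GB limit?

Best packing: email-composer + search-indexer + pdf-renderer + ab-test-router + cache-warmer — 26 GB, 1744 total.
That's the maximum — no feasible swap from here does better than 1744.

1744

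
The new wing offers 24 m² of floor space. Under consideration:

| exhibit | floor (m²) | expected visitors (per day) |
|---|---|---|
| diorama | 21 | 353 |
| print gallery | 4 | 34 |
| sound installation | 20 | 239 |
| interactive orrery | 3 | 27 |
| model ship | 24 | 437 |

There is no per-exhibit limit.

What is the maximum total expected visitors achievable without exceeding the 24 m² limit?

Ranking by ratio (expected visitors/m²): model ship 18.21, diorama 16.81, sound installation 11.95, interactive orrery 9.00.
Best packing: model ship — 24 m², 437 total.

437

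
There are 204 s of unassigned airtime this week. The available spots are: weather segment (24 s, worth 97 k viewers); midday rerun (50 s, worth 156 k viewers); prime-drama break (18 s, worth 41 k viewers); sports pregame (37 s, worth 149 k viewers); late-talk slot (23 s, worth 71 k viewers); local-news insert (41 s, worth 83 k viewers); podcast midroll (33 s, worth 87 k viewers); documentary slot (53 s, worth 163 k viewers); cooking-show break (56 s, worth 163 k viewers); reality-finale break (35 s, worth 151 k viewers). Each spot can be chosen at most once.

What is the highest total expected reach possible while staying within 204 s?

Greedy by ratio would take weather segment + midday rerun + sports pregame + late-talk slot + podcast midroll + reality-finale break: 202 s used, total 711.
The 56 s tied up in late-talk slot and podcast midroll is better spent on documentary slot — total rises to 716 (199 s).
Weather segment + midday rerun + sports pregame + cooking-show break + reality-finale break (202 s) also reaches 716 — a tie, but nothing goes higher.

716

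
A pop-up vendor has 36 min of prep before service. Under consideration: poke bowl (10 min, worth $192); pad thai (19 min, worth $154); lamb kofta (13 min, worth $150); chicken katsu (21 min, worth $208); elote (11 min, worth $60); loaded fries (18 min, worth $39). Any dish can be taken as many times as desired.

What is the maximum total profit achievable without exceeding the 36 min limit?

Taking 3×poke bowl: 30 min used, 576 in profit.
Every other selection either busts 36 min or fails to beat 576.

576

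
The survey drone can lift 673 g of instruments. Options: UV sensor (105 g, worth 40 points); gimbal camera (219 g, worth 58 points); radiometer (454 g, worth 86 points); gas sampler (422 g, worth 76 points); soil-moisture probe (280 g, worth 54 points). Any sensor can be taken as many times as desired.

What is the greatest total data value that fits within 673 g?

240

The ratio ordering already packs tightly: 6×UV sensor, 630 g, 240.
Every other selection either busts 673 g or fails to beat 240.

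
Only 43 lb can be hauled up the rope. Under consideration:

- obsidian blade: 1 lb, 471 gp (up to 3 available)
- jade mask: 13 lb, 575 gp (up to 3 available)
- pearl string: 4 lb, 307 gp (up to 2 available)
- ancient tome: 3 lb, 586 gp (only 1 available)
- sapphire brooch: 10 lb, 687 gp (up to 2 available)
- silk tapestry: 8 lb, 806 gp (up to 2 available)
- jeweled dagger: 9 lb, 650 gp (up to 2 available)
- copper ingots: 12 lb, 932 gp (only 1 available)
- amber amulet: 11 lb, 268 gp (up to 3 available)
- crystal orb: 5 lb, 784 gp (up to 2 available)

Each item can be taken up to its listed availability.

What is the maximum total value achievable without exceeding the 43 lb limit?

5866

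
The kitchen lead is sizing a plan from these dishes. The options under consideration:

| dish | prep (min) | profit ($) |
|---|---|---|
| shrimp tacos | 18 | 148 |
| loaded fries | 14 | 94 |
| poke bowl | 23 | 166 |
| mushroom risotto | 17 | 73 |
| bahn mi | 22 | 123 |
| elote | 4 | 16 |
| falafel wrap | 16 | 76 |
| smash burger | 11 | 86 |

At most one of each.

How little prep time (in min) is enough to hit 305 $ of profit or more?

Need the lightest bundle worth ≥ 305.
shrimp tacos + poke bowl reaches 314 using 41 min.
No combination under 41 min hits 305.

41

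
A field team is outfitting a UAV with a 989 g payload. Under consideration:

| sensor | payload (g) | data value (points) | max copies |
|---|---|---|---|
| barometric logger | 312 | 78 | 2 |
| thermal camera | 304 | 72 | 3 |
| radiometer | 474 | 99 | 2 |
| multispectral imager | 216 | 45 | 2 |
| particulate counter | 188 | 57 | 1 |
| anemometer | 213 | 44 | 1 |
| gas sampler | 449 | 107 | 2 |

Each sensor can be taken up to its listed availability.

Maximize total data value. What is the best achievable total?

Density check — particulate counter 0.30, barometric logger 0.25, gas sampler 0.24, thermal camera 0.24 are the best per g.
The ratio heuristic lands on 2×barometric logger + particulate counter (213) but leaves 177 g idle.
The 312 g tied up in barometric logger is better spent on gas sampler — total rises to 242 (949 g).
The spare 40 g is too small for any remaining sensor, and no exchange beats 242.

242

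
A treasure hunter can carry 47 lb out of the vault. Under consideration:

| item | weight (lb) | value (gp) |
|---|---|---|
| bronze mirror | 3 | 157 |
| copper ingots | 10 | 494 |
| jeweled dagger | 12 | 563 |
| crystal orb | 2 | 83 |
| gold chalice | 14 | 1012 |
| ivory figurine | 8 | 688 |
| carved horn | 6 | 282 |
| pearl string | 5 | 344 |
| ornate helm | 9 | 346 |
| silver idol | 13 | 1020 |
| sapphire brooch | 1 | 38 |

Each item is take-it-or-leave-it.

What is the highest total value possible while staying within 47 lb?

A density-first pass picks bronze mirror + crystal orb + gold chalice + ivory figurine + pearl string + silver idol + sapphire brooch — 3342 at 46 lb.
The 5 lb tied up in bronze mirror and crystal orb is better spent on carved horn — total rises to 3384 (47 lb).
Every other selection either busts 47 lb or fails to beat 3384.

3384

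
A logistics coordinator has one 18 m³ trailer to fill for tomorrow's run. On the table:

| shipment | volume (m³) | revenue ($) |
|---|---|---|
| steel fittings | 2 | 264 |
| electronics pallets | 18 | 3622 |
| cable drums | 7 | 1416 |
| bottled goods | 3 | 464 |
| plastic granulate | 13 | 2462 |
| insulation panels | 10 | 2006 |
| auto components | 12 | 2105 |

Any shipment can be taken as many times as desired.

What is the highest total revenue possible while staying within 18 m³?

Density check — cable drums 202.29, electronics pallets 201.22, insulation panels 200.60, plastic granulate 189.38 are the best per m³.
The ratio heuristic lands on 2×cable drums + bottled goods (3296) but leaves 1 m³ idle.
Dropping 2×cable drums and bottled goods frees 17 m³; slotting in electronics pallets (18 m³) lifts the total to 3622 at 18 m³.
Nothing else within 18 m³ beats 3622.

3622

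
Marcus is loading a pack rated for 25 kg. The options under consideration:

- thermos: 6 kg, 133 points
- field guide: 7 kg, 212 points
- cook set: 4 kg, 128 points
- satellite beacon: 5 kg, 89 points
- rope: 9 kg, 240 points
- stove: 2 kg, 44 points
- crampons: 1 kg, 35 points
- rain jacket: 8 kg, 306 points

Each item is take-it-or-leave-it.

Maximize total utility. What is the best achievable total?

Taking the top-ratio items first gives field guide + cook set + stove + crampons + rain jacket for 725 (22 kg).
Replace cook set and stove with rope: the trade gains 68 net, giving 793 at 25 kg.

793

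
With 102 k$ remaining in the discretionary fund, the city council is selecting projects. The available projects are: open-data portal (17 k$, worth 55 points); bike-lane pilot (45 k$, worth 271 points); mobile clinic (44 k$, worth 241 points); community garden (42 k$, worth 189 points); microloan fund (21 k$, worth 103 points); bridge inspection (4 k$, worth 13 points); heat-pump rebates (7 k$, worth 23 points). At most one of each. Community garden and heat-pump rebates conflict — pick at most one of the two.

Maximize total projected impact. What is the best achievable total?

Density check — bike-lane pilot 6.02, mobile clinic 5.48, microloan fund 4.90 are the best per k$.
The ratio ordering already packs tightly: bike-lane pilot + mobile clinic + bridge inspection + heat-pump rebates, 100 k$, 548.

548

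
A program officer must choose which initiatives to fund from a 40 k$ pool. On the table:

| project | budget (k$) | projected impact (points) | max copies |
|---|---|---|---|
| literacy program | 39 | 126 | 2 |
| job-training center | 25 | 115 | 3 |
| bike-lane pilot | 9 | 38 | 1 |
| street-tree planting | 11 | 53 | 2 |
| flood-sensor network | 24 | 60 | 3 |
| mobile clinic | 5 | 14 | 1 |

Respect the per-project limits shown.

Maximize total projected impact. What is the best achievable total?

A density-first pass picks bike-lane pilot + 2×street-tree planting + mobile clinic — 158 at 36 k$.
Replace bike-lane pilot and street-tree planting and mobile clinic with job-training center: the trade gains 10 net, giving 168 at 36 k$.
Every other selection either busts 40 k$ or exceeds an availability limit or fails to beat 168.

168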